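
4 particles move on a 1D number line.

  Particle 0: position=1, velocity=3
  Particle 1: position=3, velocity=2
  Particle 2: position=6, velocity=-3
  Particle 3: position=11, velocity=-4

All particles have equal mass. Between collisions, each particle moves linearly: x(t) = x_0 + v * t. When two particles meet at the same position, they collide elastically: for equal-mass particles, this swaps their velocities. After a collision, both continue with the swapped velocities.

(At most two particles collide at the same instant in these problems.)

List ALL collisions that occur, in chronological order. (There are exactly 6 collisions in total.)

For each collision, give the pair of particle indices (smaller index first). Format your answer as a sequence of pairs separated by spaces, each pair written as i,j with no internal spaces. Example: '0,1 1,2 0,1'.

Answer: 1,2 0,1 2,3 1,2 2,3 0,1

Derivation:
Collision at t=3/5: particles 1 and 2 swap velocities; positions: p0=14/5 p1=21/5 p2=21/5 p3=43/5; velocities now: v0=3 v1=-3 v2=2 v3=-4
Collision at t=5/6: particles 0 and 1 swap velocities; positions: p0=7/2 p1=7/2 p2=14/3 p3=23/3; velocities now: v0=-3 v1=3 v2=2 v3=-4
Collision at t=4/3: particles 2 and 3 swap velocities; positions: p0=2 p1=5 p2=17/3 p3=17/3; velocities now: v0=-3 v1=3 v2=-4 v3=2
Collision at t=10/7: particles 1 and 2 swap velocities; positions: p0=12/7 p1=37/7 p2=37/7 p3=41/7; velocities now: v0=-3 v1=-4 v2=3 v3=2
Collision at t=2: particles 2 and 3 swap velocities; positions: p0=0 p1=3 p2=7 p3=7; velocities now: v0=-3 v1=-4 v2=2 v3=3
Collision at t=5: particles 0 and 1 swap velocities; positions: p0=-9 p1=-9 p2=13 p3=16; velocities now: v0=-4 v1=-3 v2=2 v3=3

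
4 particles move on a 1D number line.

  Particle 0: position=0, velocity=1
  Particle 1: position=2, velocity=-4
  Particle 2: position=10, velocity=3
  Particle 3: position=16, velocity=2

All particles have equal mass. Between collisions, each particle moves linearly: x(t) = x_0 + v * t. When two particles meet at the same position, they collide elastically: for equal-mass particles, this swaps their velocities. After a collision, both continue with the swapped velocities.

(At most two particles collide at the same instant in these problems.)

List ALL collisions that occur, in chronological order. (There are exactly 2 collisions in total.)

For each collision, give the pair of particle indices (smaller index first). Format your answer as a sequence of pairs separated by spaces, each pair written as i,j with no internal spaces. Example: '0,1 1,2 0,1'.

Collision at t=2/5: particles 0 and 1 swap velocities; positions: p0=2/5 p1=2/5 p2=56/5 p3=84/5; velocities now: v0=-4 v1=1 v2=3 v3=2
Collision at t=6: particles 2 and 3 swap velocities; positions: p0=-22 p1=6 p2=28 p3=28; velocities now: v0=-4 v1=1 v2=2 v3=3

Answer: 0,1 2,3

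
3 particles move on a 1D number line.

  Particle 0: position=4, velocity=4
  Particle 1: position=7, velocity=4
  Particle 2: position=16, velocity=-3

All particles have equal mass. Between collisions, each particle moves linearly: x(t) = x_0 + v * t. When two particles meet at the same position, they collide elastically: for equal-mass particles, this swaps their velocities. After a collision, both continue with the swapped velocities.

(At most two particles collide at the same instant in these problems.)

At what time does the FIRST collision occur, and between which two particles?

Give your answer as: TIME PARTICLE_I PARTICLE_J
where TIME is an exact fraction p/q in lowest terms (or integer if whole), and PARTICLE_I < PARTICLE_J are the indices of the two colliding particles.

Answer: 9/7 1 2

Derivation:
Pair (0,1): pos 4,7 vel 4,4 -> not approaching (rel speed 0 <= 0)
Pair (1,2): pos 7,16 vel 4,-3 -> gap=9, closing at 7/unit, collide at t=9/7
Earliest collision: t=9/7 between 1 and 2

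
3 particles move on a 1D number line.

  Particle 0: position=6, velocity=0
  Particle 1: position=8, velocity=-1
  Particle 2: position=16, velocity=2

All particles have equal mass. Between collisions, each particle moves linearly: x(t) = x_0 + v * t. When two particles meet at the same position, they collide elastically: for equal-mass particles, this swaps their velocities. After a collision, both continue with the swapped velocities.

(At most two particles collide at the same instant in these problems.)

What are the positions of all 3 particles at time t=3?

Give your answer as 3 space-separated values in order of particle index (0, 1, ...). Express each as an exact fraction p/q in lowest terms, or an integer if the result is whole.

Collision at t=2: particles 0 and 1 swap velocities; positions: p0=6 p1=6 p2=20; velocities now: v0=-1 v1=0 v2=2
Advance to t=3 (no further collisions before then); velocities: v0=-1 v1=0 v2=2; positions = 5 6 22

Answer: 5 6 22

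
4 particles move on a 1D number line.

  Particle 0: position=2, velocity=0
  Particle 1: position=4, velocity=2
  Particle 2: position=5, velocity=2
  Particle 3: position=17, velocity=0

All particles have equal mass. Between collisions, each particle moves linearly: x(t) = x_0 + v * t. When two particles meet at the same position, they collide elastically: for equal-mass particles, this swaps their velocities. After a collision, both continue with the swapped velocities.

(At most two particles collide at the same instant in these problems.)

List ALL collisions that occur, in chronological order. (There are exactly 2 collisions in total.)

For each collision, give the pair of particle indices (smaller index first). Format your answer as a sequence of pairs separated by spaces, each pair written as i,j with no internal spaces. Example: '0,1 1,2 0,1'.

Collision at t=6: particles 2 and 3 swap velocities; positions: p0=2 p1=16 p2=17 p3=17; velocities now: v0=0 v1=2 v2=0 v3=2
Collision at t=13/2: particles 1 and 2 swap velocities; positions: p0=2 p1=17 p2=17 p3=18; velocities now: v0=0 v1=0 v2=2 v3=2

Answer: 2,3 1,2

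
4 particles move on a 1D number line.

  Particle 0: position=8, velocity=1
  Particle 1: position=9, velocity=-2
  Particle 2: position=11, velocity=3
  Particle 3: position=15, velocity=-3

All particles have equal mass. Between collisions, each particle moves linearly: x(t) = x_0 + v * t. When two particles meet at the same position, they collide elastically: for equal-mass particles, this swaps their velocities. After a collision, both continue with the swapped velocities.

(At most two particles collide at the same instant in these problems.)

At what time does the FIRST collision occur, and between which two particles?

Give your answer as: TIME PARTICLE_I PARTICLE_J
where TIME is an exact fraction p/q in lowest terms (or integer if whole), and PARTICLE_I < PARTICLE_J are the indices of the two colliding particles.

Answer: 1/3 0 1

Derivation:
Pair (0,1): pos 8,9 vel 1,-2 -> gap=1, closing at 3/unit, collide at t=1/3
Pair (1,2): pos 9,11 vel -2,3 -> not approaching (rel speed -5 <= 0)
Pair (2,3): pos 11,15 vel 3,-3 -> gap=4, closing at 6/unit, collide at t=2/3
Earliest collision: t=1/3 between 0 and 1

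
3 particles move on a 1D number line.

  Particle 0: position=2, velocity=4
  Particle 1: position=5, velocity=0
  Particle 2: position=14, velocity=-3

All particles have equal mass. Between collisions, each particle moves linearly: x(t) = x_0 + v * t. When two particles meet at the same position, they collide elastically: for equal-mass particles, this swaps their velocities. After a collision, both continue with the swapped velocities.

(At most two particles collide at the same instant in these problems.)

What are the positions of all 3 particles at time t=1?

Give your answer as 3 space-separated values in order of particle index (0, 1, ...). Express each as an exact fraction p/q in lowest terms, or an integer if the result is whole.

Answer: 5 6 11

Derivation:
Collision at t=3/4: particles 0 and 1 swap velocities; positions: p0=5 p1=5 p2=47/4; velocities now: v0=0 v1=4 v2=-3
Advance to t=1 (no further collisions before then); velocities: v0=0 v1=4 v2=-3; positions = 5 6 11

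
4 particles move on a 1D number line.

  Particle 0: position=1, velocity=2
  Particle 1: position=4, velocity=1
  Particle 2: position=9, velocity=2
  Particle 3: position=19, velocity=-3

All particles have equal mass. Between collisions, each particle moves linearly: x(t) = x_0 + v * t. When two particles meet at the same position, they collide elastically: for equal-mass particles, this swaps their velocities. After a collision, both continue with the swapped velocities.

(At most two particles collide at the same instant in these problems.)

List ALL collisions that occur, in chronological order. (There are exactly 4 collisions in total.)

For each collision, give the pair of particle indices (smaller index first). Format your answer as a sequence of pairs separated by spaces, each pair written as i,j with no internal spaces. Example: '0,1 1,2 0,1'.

Answer: 2,3 0,1 1,2 0,1

Derivation:
Collision at t=2: particles 2 and 3 swap velocities; positions: p0=5 p1=6 p2=13 p3=13; velocities now: v0=2 v1=1 v2=-3 v3=2
Collision at t=3: particles 0 and 1 swap velocities; positions: p0=7 p1=7 p2=10 p3=15; velocities now: v0=1 v1=2 v2=-3 v3=2
Collision at t=18/5: particles 1 and 2 swap velocities; positions: p0=38/5 p1=41/5 p2=41/5 p3=81/5; velocities now: v0=1 v1=-3 v2=2 v3=2
Collision at t=15/4: particles 0 and 1 swap velocities; positions: p0=31/4 p1=31/4 p2=17/2 p3=33/2; velocities now: v0=-3 v1=1 v2=2 v3=2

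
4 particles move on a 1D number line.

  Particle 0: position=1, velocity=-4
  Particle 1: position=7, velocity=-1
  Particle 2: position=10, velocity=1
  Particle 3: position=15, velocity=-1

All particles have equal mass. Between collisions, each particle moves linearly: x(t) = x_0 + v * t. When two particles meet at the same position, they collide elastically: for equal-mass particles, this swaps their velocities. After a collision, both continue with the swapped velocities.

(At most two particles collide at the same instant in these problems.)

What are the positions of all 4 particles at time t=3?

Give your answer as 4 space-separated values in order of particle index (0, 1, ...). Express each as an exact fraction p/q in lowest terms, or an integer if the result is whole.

Answer: -11 4 12 13

Derivation:
Collision at t=5/2: particles 2 and 3 swap velocities; positions: p0=-9 p1=9/2 p2=25/2 p3=25/2; velocities now: v0=-4 v1=-1 v2=-1 v3=1
Advance to t=3 (no further collisions before then); velocities: v0=-4 v1=-1 v2=-1 v3=1; positions = -11 4 12 13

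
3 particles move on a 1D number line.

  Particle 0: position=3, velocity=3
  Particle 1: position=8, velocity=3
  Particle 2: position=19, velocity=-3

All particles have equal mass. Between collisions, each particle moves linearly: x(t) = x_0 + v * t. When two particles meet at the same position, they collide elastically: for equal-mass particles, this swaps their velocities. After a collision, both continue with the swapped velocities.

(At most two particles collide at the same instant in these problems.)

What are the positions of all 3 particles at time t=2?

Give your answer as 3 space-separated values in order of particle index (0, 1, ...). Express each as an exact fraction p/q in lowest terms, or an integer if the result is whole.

Answer: 9 13 14

Derivation:
Collision at t=11/6: particles 1 and 2 swap velocities; positions: p0=17/2 p1=27/2 p2=27/2; velocities now: v0=3 v1=-3 v2=3
Advance to t=2 (no further collisions before then); velocities: v0=3 v1=-3 v2=3; positions = 9 13 14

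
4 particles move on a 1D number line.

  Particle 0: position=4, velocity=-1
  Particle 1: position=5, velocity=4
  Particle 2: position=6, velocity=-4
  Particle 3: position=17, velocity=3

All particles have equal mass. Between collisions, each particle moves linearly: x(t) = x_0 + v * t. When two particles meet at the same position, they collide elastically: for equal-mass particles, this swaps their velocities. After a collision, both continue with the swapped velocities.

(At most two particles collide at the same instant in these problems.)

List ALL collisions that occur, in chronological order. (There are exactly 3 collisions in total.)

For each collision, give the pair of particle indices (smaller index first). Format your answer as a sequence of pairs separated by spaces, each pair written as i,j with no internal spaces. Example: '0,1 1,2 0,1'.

Collision at t=1/8: particles 1 and 2 swap velocities; positions: p0=31/8 p1=11/2 p2=11/2 p3=139/8; velocities now: v0=-1 v1=-4 v2=4 v3=3
Collision at t=2/3: particles 0 and 1 swap velocities; positions: p0=10/3 p1=10/3 p2=23/3 p3=19; velocities now: v0=-4 v1=-1 v2=4 v3=3
Collision at t=12: particles 2 and 3 swap velocities; positions: p0=-42 p1=-8 p2=53 p3=53; velocities now: v0=-4 v1=-1 v2=3 v3=4

Answer: 1,2 0,1 2,3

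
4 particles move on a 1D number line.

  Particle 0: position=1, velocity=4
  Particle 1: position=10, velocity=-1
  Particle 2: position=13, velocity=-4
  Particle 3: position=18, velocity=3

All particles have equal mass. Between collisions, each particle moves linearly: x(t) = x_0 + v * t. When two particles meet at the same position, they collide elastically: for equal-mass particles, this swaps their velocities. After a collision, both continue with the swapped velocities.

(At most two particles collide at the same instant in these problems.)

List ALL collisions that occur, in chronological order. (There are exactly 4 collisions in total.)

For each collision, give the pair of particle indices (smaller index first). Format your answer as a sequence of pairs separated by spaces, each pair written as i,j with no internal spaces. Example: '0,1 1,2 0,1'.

Collision at t=1: particles 1 and 2 swap velocities; positions: p0=5 p1=9 p2=9 p3=21; velocities now: v0=4 v1=-4 v2=-1 v3=3
Collision at t=3/2: particles 0 and 1 swap velocities; positions: p0=7 p1=7 p2=17/2 p3=45/2; velocities now: v0=-4 v1=4 v2=-1 v3=3
Collision at t=9/5: particles 1 and 2 swap velocities; positions: p0=29/5 p1=41/5 p2=41/5 p3=117/5; velocities now: v0=-4 v1=-1 v2=4 v3=3
Collision at t=17: particles 2 and 3 swap velocities; positions: p0=-55 p1=-7 p2=69 p3=69; velocities now: v0=-4 v1=-1 v2=3 v3=4

Answer: 1,2 0,1 1,2 2,3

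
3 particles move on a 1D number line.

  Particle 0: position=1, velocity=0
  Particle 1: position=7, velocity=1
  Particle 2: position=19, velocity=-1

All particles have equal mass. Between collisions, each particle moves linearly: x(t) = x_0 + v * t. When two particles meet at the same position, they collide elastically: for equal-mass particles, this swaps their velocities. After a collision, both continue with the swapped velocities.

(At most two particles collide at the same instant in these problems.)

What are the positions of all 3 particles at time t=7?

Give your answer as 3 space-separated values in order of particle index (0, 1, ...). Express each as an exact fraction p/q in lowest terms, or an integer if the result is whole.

Collision at t=6: particles 1 and 2 swap velocities; positions: p0=1 p1=13 p2=13; velocities now: v0=0 v1=-1 v2=1
Advance to t=7 (no further collisions before then); velocities: v0=0 v1=-1 v2=1; positions = 1 12 14

Answer: 1 12 14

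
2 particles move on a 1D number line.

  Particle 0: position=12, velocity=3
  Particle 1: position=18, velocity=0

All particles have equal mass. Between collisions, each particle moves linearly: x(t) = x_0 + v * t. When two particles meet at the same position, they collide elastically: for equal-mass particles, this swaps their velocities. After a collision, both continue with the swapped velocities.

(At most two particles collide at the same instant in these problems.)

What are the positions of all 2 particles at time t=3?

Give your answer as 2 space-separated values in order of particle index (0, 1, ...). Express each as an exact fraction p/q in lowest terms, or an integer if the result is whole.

Collision at t=2: particles 0 and 1 swap velocities; positions: p0=18 p1=18; velocities now: v0=0 v1=3
Advance to t=3 (no further collisions before then); velocities: v0=0 v1=3; positions = 18 21

Answer: 18 21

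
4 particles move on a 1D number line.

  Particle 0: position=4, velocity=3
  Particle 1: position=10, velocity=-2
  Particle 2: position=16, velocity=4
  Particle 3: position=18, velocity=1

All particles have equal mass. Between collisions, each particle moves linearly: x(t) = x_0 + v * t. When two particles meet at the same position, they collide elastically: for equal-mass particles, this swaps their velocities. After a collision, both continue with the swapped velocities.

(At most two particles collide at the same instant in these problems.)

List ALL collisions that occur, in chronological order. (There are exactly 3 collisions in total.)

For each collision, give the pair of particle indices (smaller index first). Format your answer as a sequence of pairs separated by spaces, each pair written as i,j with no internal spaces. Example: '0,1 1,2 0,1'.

Answer: 2,3 0,1 1,2

Derivation:
Collision at t=2/3: particles 2 and 3 swap velocities; positions: p0=6 p1=26/3 p2=56/3 p3=56/3; velocities now: v0=3 v1=-2 v2=1 v3=4
Collision at t=6/5: particles 0 and 1 swap velocities; positions: p0=38/5 p1=38/5 p2=96/5 p3=104/5; velocities now: v0=-2 v1=3 v2=1 v3=4
Collision at t=7: particles 1 and 2 swap velocities; positions: p0=-4 p1=25 p2=25 p3=44; velocities now: v0=-2 v1=1 v2=3 v3=4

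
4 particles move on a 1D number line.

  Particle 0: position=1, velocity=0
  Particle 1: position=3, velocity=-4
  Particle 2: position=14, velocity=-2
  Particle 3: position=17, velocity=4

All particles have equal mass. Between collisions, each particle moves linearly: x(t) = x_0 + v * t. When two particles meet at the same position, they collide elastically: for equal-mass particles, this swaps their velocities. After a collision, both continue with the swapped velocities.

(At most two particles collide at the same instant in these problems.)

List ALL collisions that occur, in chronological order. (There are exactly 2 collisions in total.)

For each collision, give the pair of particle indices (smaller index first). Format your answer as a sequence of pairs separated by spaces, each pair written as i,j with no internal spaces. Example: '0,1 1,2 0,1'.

Answer: 0,1 1,2

Derivation:
Collision at t=1/2: particles 0 and 1 swap velocities; positions: p0=1 p1=1 p2=13 p3=19; velocities now: v0=-4 v1=0 v2=-2 v3=4
Collision at t=13/2: particles 1 and 2 swap velocities; positions: p0=-23 p1=1 p2=1 p3=43; velocities now: v0=-4 v1=-2 v2=0 v3=4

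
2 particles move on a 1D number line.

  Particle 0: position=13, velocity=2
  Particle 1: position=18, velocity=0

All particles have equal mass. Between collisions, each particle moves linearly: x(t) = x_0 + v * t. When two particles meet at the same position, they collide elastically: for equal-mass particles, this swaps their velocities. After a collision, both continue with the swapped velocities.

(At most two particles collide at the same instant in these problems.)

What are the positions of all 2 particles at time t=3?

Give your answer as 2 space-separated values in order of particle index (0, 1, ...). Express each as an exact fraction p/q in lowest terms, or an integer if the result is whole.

Answer: 18 19

Derivation:
Collision at t=5/2: particles 0 and 1 swap velocities; positions: p0=18 p1=18; velocities now: v0=0 v1=2
Advance to t=3 (no further collisions before then); velocities: v0=0 v1=2; positions = 18 19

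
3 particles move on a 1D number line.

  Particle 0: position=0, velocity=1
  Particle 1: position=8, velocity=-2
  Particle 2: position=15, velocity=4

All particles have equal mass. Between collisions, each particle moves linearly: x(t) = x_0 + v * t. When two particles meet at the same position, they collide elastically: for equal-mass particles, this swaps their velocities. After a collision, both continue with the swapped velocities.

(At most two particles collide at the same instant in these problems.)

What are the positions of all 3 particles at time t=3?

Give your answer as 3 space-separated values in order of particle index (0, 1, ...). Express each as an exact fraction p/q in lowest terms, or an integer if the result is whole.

Answer: 2 3 27

Derivation:
Collision at t=8/3: particles 0 and 1 swap velocities; positions: p0=8/3 p1=8/3 p2=77/3; velocities now: v0=-2 v1=1 v2=4
Advance to t=3 (no further collisions before then); velocities: v0=-2 v1=1 v2=4; positions = 2 3 27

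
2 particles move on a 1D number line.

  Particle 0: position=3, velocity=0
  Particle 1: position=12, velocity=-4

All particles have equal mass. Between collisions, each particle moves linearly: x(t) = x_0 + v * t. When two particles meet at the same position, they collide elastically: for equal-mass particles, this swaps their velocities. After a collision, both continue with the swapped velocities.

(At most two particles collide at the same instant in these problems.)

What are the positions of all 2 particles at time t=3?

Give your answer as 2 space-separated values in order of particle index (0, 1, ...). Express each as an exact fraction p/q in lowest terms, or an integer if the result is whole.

Collision at t=9/4: particles 0 and 1 swap velocities; positions: p0=3 p1=3; velocities now: v0=-4 v1=0
Advance to t=3 (no further collisions before then); velocities: v0=-4 v1=0; positions = 0 3

Answer: 0 3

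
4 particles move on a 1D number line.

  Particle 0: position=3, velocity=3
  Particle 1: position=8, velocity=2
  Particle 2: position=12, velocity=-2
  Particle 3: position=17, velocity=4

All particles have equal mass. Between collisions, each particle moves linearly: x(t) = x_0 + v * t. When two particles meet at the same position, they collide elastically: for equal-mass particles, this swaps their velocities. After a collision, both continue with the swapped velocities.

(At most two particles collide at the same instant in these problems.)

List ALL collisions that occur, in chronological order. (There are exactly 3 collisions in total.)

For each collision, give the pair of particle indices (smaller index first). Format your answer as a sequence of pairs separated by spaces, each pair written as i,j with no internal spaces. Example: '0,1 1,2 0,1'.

Collision at t=1: particles 1 and 2 swap velocities; positions: p0=6 p1=10 p2=10 p3=21; velocities now: v0=3 v1=-2 v2=2 v3=4
Collision at t=9/5: particles 0 and 1 swap velocities; positions: p0=42/5 p1=42/5 p2=58/5 p3=121/5; velocities now: v0=-2 v1=3 v2=2 v3=4
Collision at t=5: particles 1 and 2 swap velocities; positions: p0=2 p1=18 p2=18 p3=37; velocities now: v0=-2 v1=2 v2=3 v3=4

Answer: 1,2 0,1 1,2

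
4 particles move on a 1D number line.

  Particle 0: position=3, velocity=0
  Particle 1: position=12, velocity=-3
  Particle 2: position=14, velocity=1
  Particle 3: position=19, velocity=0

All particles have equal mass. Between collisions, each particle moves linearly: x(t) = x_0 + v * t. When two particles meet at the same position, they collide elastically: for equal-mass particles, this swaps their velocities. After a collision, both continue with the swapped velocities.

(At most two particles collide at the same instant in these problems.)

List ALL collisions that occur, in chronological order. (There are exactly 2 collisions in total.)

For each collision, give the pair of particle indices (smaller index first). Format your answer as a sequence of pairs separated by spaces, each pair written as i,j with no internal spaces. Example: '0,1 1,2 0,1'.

Collision at t=3: particles 0 and 1 swap velocities; positions: p0=3 p1=3 p2=17 p3=19; velocities now: v0=-3 v1=0 v2=1 v3=0
Collision at t=5: particles 2 and 3 swap velocities; positions: p0=-3 p1=3 p2=19 p3=19; velocities now: v0=-3 v1=0 v2=0 v3=1

Answer: 0,1 2,3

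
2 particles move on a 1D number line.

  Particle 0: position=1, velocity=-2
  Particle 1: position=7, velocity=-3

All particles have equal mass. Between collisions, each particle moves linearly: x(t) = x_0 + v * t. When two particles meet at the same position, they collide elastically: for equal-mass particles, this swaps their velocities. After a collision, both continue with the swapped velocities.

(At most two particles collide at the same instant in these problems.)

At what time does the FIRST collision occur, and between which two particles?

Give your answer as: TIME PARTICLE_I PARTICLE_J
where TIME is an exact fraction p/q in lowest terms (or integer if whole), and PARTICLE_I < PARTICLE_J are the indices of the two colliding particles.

Answer: 6 0 1

Derivation:
Pair (0,1): pos 1,7 vel -2,-3 -> gap=6, closing at 1/unit, collide at t=6
Earliest collision: t=6 between 0 and 1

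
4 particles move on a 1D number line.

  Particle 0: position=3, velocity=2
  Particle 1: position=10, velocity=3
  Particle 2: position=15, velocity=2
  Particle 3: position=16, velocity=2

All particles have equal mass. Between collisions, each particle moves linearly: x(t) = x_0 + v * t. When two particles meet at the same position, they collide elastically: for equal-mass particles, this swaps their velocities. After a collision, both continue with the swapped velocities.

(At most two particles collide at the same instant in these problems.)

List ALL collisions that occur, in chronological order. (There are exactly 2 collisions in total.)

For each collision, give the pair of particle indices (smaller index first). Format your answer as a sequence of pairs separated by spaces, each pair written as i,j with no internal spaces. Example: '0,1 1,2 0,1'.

Collision at t=5: particles 1 and 2 swap velocities; positions: p0=13 p1=25 p2=25 p3=26; velocities now: v0=2 v1=2 v2=3 v3=2
Collision at t=6: particles 2 and 3 swap velocities; positions: p0=15 p1=27 p2=28 p3=28; velocities now: v0=2 v1=2 v2=2 v3=3

Answer: 1,2 2,3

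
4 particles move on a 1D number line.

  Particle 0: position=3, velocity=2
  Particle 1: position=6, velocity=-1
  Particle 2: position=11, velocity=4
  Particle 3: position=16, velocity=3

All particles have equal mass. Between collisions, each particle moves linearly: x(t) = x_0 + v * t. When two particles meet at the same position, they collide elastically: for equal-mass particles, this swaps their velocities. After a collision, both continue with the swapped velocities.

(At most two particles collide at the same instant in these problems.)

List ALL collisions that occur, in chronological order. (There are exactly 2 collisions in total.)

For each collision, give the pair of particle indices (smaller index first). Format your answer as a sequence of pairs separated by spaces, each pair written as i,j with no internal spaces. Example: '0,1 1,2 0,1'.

Collision at t=1: particles 0 and 1 swap velocities; positions: p0=5 p1=5 p2=15 p3=19; velocities now: v0=-1 v1=2 v2=4 v3=3
Collision at t=5: particles 2 and 3 swap velocities; positions: p0=1 p1=13 p2=31 p3=31; velocities now: v0=-1 v1=2 v2=3 v3=4

Answer: 0,1 2,3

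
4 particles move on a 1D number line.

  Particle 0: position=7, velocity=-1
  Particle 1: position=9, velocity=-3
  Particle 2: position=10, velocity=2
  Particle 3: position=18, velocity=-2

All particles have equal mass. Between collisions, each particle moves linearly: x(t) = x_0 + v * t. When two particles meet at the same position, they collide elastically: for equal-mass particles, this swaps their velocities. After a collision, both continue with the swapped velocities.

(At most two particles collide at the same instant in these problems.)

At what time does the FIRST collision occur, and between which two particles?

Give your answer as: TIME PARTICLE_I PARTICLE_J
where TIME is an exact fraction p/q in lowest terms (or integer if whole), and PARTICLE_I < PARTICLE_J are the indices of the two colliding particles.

Answer: 1 0 1

Derivation:
Pair (0,1): pos 7,9 vel -1,-3 -> gap=2, closing at 2/unit, collide at t=1
Pair (1,2): pos 9,10 vel -3,2 -> not approaching (rel speed -5 <= 0)
Pair (2,3): pos 10,18 vel 2,-2 -> gap=8, closing at 4/unit, collide at t=2
Earliest collision: t=1 between 0 and 1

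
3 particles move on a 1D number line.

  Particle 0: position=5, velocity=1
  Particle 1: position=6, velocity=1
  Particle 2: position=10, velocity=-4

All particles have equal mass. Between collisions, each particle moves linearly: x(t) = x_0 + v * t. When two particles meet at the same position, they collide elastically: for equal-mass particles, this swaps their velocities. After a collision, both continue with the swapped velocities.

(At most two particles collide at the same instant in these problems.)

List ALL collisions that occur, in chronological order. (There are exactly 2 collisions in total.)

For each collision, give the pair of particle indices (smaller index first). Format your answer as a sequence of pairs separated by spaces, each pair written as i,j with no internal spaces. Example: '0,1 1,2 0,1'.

Collision at t=4/5: particles 1 and 2 swap velocities; positions: p0=29/5 p1=34/5 p2=34/5; velocities now: v0=1 v1=-4 v2=1
Collision at t=1: particles 0 and 1 swap velocities; positions: p0=6 p1=6 p2=7; velocities now: v0=-4 v1=1 v2=1

Answer: 1,2 0,1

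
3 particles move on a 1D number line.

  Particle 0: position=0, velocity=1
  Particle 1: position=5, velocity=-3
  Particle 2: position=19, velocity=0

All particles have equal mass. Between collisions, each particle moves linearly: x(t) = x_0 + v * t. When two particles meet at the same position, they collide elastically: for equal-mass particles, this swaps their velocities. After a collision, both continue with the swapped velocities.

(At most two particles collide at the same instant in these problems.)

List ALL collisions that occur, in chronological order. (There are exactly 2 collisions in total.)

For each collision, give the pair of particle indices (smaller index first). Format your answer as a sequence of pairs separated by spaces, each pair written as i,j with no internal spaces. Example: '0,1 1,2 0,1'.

Answer: 0,1 1,2

Derivation:
Collision at t=5/4: particles 0 and 1 swap velocities; positions: p0=5/4 p1=5/4 p2=19; velocities now: v0=-3 v1=1 v2=0
Collision at t=19: particles 1 and 2 swap velocities; positions: p0=-52 p1=19 p2=19; velocities now: v0=-3 v1=0 v2=1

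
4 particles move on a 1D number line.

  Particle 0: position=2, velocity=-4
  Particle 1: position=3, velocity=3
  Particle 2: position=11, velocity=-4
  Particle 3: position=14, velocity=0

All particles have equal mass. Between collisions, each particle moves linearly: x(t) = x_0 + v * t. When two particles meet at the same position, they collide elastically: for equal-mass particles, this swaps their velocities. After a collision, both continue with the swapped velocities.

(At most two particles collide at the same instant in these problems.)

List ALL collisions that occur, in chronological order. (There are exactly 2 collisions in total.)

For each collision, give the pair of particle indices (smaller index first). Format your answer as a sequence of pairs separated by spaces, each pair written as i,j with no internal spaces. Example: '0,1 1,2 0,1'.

Collision at t=8/7: particles 1 and 2 swap velocities; positions: p0=-18/7 p1=45/7 p2=45/7 p3=14; velocities now: v0=-4 v1=-4 v2=3 v3=0
Collision at t=11/3: particles 2 and 3 swap velocities; positions: p0=-38/3 p1=-11/3 p2=14 p3=14; velocities now: v0=-4 v1=-4 v2=0 v3=3

Answer: 1,2 2,3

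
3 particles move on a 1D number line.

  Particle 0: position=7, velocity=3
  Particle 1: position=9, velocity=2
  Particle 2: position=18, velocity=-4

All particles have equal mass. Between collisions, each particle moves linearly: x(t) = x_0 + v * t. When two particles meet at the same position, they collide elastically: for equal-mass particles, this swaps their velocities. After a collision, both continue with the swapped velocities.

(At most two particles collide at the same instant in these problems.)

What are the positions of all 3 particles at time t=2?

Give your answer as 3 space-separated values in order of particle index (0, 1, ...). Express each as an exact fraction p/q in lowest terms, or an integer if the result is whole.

Answer: 10 13 13

Derivation:
Collision at t=3/2: particles 1 and 2 swap velocities; positions: p0=23/2 p1=12 p2=12; velocities now: v0=3 v1=-4 v2=2
Collision at t=11/7: particles 0 and 1 swap velocities; positions: p0=82/7 p1=82/7 p2=85/7; velocities now: v0=-4 v1=3 v2=2
Collision at t=2: particles 1 and 2 swap velocities; positions: p0=10 p1=13 p2=13; velocities now: v0=-4 v1=2 v2=3
Advance to t=2 (no further collisions before then); velocities: v0=-4 v1=2 v2=3; positions = 10 13 13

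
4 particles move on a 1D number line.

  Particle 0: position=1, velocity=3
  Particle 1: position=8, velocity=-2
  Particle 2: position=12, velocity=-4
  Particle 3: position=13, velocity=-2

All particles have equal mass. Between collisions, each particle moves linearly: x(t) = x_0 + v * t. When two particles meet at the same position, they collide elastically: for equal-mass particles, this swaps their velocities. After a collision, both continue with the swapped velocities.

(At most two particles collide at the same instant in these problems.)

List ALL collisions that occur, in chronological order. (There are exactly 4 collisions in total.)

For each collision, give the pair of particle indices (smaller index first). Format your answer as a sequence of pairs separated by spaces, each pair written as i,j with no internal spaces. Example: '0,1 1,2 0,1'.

Collision at t=7/5: particles 0 and 1 swap velocities; positions: p0=26/5 p1=26/5 p2=32/5 p3=51/5; velocities now: v0=-2 v1=3 v2=-4 v3=-2
Collision at t=11/7: particles 1 and 2 swap velocities; positions: p0=34/7 p1=40/7 p2=40/7 p3=69/7; velocities now: v0=-2 v1=-4 v2=3 v3=-2
Collision at t=2: particles 0 and 1 swap velocities; positions: p0=4 p1=4 p2=7 p3=9; velocities now: v0=-4 v1=-2 v2=3 v3=-2
Collision at t=12/5: particles 2 and 3 swap velocities; positions: p0=12/5 p1=16/5 p2=41/5 p3=41/5; velocities now: v0=-4 v1=-2 v2=-2 v3=3

Answer: 0,1 1,2 0,1 2,3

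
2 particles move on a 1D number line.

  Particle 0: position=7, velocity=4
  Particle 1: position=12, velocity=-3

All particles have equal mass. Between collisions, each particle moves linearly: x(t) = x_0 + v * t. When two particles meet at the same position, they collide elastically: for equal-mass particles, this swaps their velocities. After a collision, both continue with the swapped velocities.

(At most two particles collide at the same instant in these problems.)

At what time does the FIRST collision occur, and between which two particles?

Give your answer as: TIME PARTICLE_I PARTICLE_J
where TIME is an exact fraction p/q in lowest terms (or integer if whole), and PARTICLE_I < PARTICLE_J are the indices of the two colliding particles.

Pair (0,1): pos 7,12 vel 4,-3 -> gap=5, closing at 7/unit, collide at t=5/7
Earliest collision: t=5/7 between 0 and 1

Answer: 5/7 0 1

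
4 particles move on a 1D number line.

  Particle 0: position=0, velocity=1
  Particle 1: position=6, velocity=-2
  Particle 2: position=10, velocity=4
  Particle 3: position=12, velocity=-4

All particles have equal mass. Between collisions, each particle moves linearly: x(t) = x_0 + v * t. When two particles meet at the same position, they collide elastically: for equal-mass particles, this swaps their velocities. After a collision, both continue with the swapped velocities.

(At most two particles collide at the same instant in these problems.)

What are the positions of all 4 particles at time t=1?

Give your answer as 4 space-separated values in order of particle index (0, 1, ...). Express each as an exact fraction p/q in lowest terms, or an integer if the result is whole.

Collision at t=1/4: particles 2 and 3 swap velocities; positions: p0=1/4 p1=11/2 p2=11 p3=11; velocities now: v0=1 v1=-2 v2=-4 v3=4
Advance to t=1 (no further collisions before then); velocities: v0=1 v1=-2 v2=-4 v3=4; positions = 1 4 8 14

Answer: 1 4 8 14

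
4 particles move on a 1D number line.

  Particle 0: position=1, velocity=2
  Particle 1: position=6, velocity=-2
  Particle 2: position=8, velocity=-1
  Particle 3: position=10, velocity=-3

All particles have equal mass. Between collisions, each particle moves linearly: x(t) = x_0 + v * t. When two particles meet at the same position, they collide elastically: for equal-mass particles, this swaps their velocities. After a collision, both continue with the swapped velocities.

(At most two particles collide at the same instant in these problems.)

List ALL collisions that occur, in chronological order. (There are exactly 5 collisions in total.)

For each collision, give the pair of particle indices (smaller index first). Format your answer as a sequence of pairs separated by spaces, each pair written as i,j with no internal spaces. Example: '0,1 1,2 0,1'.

Answer: 2,3 0,1 1,2 2,3 0,1

Derivation:
Collision at t=1: particles 2 and 3 swap velocities; positions: p0=3 p1=4 p2=7 p3=7; velocities now: v0=2 v1=-2 v2=-3 v3=-1
Collision at t=5/4: particles 0 and 1 swap velocities; positions: p0=7/2 p1=7/2 p2=25/4 p3=27/4; velocities now: v0=-2 v1=2 v2=-3 v3=-1
Collision at t=9/5: particles 1 and 2 swap velocities; positions: p0=12/5 p1=23/5 p2=23/5 p3=31/5; velocities now: v0=-2 v1=-3 v2=2 v3=-1
Collision at t=7/3: particles 2 and 3 swap velocities; positions: p0=4/3 p1=3 p2=17/3 p3=17/3; velocities now: v0=-2 v1=-3 v2=-1 v3=2
Collision at t=4: particles 0 and 1 swap velocities; positions: p0=-2 p1=-2 p2=4 p3=9; velocities now: v0=-3 v1=-2 v2=-1 v3=2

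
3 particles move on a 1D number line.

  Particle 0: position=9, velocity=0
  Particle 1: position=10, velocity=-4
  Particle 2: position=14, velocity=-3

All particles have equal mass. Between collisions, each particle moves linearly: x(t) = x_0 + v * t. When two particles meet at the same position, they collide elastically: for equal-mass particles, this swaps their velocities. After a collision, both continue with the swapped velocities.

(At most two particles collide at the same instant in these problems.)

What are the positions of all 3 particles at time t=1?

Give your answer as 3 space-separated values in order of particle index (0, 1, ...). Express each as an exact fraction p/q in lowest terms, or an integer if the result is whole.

Collision at t=1/4: particles 0 and 1 swap velocities; positions: p0=9 p1=9 p2=53/4; velocities now: v0=-4 v1=0 v2=-3
Advance to t=1 (no further collisions before then); velocities: v0=-4 v1=0 v2=-3; positions = 6 9 11

Answer: 6 9 11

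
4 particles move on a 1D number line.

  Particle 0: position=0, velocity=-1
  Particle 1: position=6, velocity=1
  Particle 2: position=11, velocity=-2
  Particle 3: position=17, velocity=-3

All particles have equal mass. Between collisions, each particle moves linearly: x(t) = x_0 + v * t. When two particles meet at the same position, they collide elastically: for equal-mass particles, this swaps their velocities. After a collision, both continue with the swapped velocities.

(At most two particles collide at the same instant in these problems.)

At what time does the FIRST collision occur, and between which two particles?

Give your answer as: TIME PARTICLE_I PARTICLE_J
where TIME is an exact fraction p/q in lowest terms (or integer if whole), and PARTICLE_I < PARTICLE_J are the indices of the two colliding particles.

Answer: 5/3 1 2

Derivation:
Pair (0,1): pos 0,6 vel -1,1 -> not approaching (rel speed -2 <= 0)
Pair (1,2): pos 6,11 vel 1,-2 -> gap=5, closing at 3/unit, collide at t=5/3
Pair (2,3): pos 11,17 vel -2,-3 -> gap=6, closing at 1/unit, collide at t=6
Earliest collision: t=5/3 between 1 and 2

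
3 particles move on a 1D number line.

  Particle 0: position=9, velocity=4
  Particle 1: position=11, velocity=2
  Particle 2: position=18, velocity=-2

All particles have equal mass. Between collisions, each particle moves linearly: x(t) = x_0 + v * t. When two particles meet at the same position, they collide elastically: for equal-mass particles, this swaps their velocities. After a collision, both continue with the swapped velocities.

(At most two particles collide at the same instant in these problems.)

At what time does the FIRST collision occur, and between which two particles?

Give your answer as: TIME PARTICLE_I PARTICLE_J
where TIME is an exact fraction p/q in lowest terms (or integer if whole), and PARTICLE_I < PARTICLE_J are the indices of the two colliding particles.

Answer: 1 0 1

Derivation:
Pair (0,1): pos 9,11 vel 4,2 -> gap=2, closing at 2/unit, collide at t=1
Pair (1,2): pos 11,18 vel 2,-2 -> gap=7, closing at 4/unit, collide at t=7/4
Earliest collision: t=1 between 0 and 1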